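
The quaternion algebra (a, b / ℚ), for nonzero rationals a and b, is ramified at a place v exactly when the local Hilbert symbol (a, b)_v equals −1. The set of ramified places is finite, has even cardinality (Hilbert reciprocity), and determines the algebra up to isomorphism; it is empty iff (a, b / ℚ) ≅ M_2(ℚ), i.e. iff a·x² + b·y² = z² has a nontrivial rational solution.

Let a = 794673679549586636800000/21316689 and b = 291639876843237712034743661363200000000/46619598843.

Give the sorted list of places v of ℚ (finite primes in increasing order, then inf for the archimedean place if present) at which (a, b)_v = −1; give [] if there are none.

Mod squares: a ≡ 1105, b ≡ 6006. Check v ∈ {∞, 2, 3, 5, 7, 11, 13, 17, 19, 23}.
v=19: a=19^-2·(≡2), b=19^-2·(≡8) mod 19; (2|19)=-1, (8|19)=-1; (−1)^{-2·-2·9}·(-1)^-2·(-1)^-2 = +1.
v=5: a=5^5·(≡4), b=5^8·(≡4) mod 5; (4|5)=+1, (4|5)=+1; (−1)^{5·8·2}·(+1)^8·(+1)^5 = +1.
v=13: a=13^5·(≡5), b=13^7·(≡11) mod 13; (5|13)=-1, (11|13)=-1; (−1)^{5·7·6}·(-1)^7·(-1)^5 = +1.
v=3: a=3^-10·(≡1), b=3^-17·(≡1) mod 3; (1|3)=+1, (1|3)=+1; (−1)^{-10·-17·1}·(+1)^-17·(+1)^-10 = +1.
v=7: a=7^4·(≡6), b=7^7·(≡2) mod 7; (6|7)=-1, (2|7)=+1; (−1)^{4·7·3}·(-1)^7·(+1)^4 = -1.
v=2: v_2(a)=18, v_2(b)=27; units ≡ 1, 3 (mod 8); ε·ε+αω+βω = 0·1+18·1+27·0 ≡ 0  ⇒  (a,b)_2 = +1.
v=∞: 1105 > 0 and 6006 > 0  ⇒  (a,b)_∞ = +1.
v=23: a=23^2·(≡1), b=23^4·(≡9) mod 23; (1|23)=+1, (9|23)=+1; (−1)^{2·4·11}·(+1)^4·(+1)^2 = +1.
v=17: a=17^1·(≡7), b=17^2·(≡6) mod 17; (7|17)=-1, (6|17)=-1; (−1)^{1·2·8}·(-1)^2·(-1)^1 = -1.
v=11: a=11^2·(≡5), b=11^3·(≡2) mod 11; (5|11)=+1, (2|11)=-1; (−1)^{2·3·5}·(+1)^3·(-1)^2 = +1.
(1105, 6006 / ℚ) ramifies at {7, 17}: a division algebra.

[7, 17]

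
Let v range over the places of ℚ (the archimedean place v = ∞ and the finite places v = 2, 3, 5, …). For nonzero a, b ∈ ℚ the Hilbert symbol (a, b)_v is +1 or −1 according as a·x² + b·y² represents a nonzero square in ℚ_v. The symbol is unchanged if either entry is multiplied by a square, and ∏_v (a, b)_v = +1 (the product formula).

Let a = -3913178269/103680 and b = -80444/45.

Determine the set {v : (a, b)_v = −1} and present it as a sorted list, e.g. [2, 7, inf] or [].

[7, 11, 17, inf]

Mod squares: a ≡ -6545, b ≡ -595. Check v ∈ {∞, 2, 3, 5, 7, 11, 13, 17, 19}.
v=17: a=17^1·(≡7), b=17^1·(≡1) mod 17; (7|17)=-1, (1|17)=+1; (−1)^{1·1·8}·(-1)^1·(+1)^1 = -1.
v=13: a=13^2·(≡2), b=13^2·(≡3) mod 13; (2|13)=-1, (3|13)=+1; (−1)^{2·2·6}·(-1)^2·(+1)^2 = +1.
v=19: a=19^2·(≡2), b=19^0·(≡3) mod 19; (2|19)=-1, (3|19)=-1; (−1)^{2·0·9}·(-1)^0·(-1)^2 = +1.
v=5: a=5^-1·(≡1), b=5^-1·(≡4) mod 5; (1|5)=+1, (4|5)=+1; (−1)^{-1·-1·2}·(+1)^-1·(+1)^-1 = +1.
v=7: a=7^3·(≡5), b=7^1·(≡3) mod 7; (5|7)=-1, (3|7)=-1; (−1)^{3·1·3}·(-1)^1·(-1)^3 = -1.
v=2: v_2(a)=-8, v_2(b)=2; units ≡ 7, 5 (mod 8); ε·ε+αω+βω = 1·0+-8·1+2·0 ≡ 0  ⇒  (a,b)_2 = +1.
v=11: a=11^1·(≡6), b=11^0·(≡10) mod 11; (6|11)=-1, (10|11)=-1; (−1)^{1·0·5}·(-1)^0·(-1)^1 = -1.
v=3: a=3^-4·(≡1), b=3^-2·(≡2) mod 3; (1|3)=+1, (2|3)=-1; (−1)^{-4·-2·1}·(+1)^-2·(-1)^-4 = +1.
v=∞: -6545 < 0 and -595 < 0  ⇒  (a,b)_∞ = -1.
Ram(-6545, -595) = {7, 11, 17, ∞}; no ℚ_7-point on the conic.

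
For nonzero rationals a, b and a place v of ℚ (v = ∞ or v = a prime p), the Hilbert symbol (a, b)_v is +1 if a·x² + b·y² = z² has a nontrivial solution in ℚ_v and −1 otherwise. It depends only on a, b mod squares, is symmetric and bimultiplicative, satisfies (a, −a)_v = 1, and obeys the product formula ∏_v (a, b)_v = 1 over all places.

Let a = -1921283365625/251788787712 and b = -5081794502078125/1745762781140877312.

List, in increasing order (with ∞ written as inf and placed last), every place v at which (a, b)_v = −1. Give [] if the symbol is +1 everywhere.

Mod squares: a ≡ -130, b ≡ -26. Check v ∈ {∞, 2, 3, 5, 7, 11, 13, 23}.
v=2: v_2(a)=-19, v_2(b)=-41; units ≡ 7, 3 (mod 8); ε·ε+αω+βω = 1·1+-19·1+-41·0 ≡ 0  ⇒  (a,b)_2 = +1.
v=11: a=11^-2·(≡8), b=11^-2·(≡7) mod 11; (8|11)=-1, (7|11)=-1; (−1)^{-2·-2·5}·(-1)^-2·(-1)^-2 = +1.
v=∞: -130 < 0 and -26 < 0  ⇒  (a,b)_∞ = -1.
v=13: a=13^3·(≡9), b=13^3·(≡5) mod 13; (9|13)=+1, (5|13)=-1; (−1)^{3·3·6}·(+1)^3·(-1)^3 = -1.
v=5: a=5^5·(≡4), b=5^6·(≡1) mod 5; (4|5)=+1, (1|5)=+1; (−1)^{5·6·2}·(+1)^6·(+1)^5 = +1.
v=23: a=23^4·(≡9), b=23^6·(≡17) mod 23; (9|23)=+1, (17|23)=-1; (−1)^{4·6·11}·(+1)^6·(-1)^4 = +1.
v=7: a=7^-2·(≡3), b=7^0·(≡4) mod 7; (3|7)=-1, (4|7)=+1; (−1)^{-2·0·3}·(-1)^0·(+1)^-2 = +1.
v=3: a=3^-4·(≡2), b=3^-8·(≡1) mod 3; (2|3)=-1, (1|3)=+1; (−1)^{-4·-8·1}·(-1)^-8·(+1)^-4 = +1.
Ram(-130, -26) = {13, ∞}; no ℚ_13-point on the conic.

[13, inf]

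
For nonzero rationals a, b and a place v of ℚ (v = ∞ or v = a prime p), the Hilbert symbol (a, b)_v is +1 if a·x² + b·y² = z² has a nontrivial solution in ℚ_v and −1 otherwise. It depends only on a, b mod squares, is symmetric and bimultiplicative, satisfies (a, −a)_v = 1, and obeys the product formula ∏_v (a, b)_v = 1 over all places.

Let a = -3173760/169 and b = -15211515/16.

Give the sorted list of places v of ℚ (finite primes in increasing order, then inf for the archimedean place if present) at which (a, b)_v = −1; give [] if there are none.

(a, b) ≡ (-5510, -435) mod (ℚ^×)²; places V = {2, 3, 5, 11, 13, 17, 19, 29, ∞}.
(a,b)_3: α=2, u≡1; β=1, v≡2 (mod 3); (1|3)=+1, (2|3)=-1; sign (−1)^0·+1^1·-1^2 = +1.
(a,b)_5: α=1, u≡2; β=1, v≡2 (mod 5); (2|5)=-1, (2|5)=-1; sign (−1)^0·-1^1·-1^1 = +1.
(a,b)_29: α=1, u≡22; β=1, v≡21 (mod 29); (22|29)=+1, (21|29)=-1; sign (−1)^0·+1^1·-1^1 = -1.
(a,b)_11: α=0, u≡1; β=2, v≡3 (mod 11); (1|11)=+1, (3|11)=+1; sign (−1)^0·+1^2·+1^0 = +1.
(a,b)_17: α=0, u≡13; β=2, v≡3 (mod 17); (13|17)=+1, (3|17)=-1; sign (−1)^0·+1^2·-1^0 = +1.
(a,b)_19: α=1, u≡15; β=0, v≡13 (mod 19); (15|19)=-1, (13|19)=-1; sign (−1)^0·-1^0·-1^1 = -1.
(a,b)_2: α=7, β=-4; u≡5, v≡5 (mod 8); ε(u)ε(v)=0·0, αω(v)=7·1, βω(u)=-4·1; sum ≡ 1  ⇒  -1.
(a,b)_13: α=-2, u≡8; β=0, v≡2 (mod 13); (8|13)=-1, (2|13)=-1; sign (−1)^0·-1^0·-1^-2 = +1.
(a,b)_∞: sgn(-5510)=−, sgn(-435)=−, so -1.
|Ram(-5510, -435)| = 4, even; anisotropic at {2, 19, 29, ∞}.

[2, 19, 29, inf]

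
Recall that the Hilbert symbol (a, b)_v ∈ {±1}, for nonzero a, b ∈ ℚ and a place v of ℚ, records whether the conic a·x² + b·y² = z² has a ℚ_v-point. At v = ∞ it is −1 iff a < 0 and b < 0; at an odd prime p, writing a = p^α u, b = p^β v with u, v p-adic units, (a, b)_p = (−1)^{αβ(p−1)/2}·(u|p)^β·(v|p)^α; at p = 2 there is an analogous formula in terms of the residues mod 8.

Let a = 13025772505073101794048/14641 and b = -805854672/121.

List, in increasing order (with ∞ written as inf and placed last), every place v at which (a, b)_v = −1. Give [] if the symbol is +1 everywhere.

(a, b) ≡ (180523, -5596213) mod (ℚ^×)²; places V = {2, 3, 7, 11, 17, 31, 37, 41, ∞}.
(a,b)_∞: sgn(180523)=+, sgn(-5596213)=−, so +1.
(a,b)_31: α=2, u≡2; β=1, v≡15 (mod 31); (2|31)=+1, (15|31)=-1; sign (−1)^0·+1^1·-1^2 = +1.
(a,b)_2: α=8, β=4; u≡3, v≡3 (mod 8); ε(u)ε(v)=1·1, αω(v)=8·1, βω(u)=4·1; sum ≡ 1  ⇒  -1.
(a,b)_11: α=-4, u≡6; β=-2, v≡4 (mod 11); (6|11)=-1, (4|11)=+1; sign (−1)^0·-1^-2·+1^-4 = +1.
(a,b)_3: α=2, u≡1; β=2, v≡2 (mod 3); (1|3)=+1, (2|3)=-1; sign (−1)^0·+1^2·-1^2 = +1.
(a,b)_41: α=3, u≡20; β=1, v≡1 (mod 41); (20|41)=+1, (1|41)=+1; sign (−1)^0·+1^1·+1^3 = +1.
(a,b)_37: α=3, u≡31; β=1, v≡12 (mod 37); (31|37)=-1, (12|37)=+1; sign (−1)^0·-1^1·+1^3 = -1.
(a,b)_17: α=3, u≡12; β=1, v≡13 (mod 17); (12|17)=-1, (13|17)=+1; sign (−1)^0·-1^1·+1^3 = -1.
(a,b)_7: α=3, u≡4; β=1, v≡1 (mod 7); (4|7)=+1, (1|7)=+1; sign (−1)^1·+1^1·+1^3 = -1.
(180523, -5596213 / ℚ) ramifies at {2, 7, 17, 37}: a division algebra.

[2, 7, 17, 37]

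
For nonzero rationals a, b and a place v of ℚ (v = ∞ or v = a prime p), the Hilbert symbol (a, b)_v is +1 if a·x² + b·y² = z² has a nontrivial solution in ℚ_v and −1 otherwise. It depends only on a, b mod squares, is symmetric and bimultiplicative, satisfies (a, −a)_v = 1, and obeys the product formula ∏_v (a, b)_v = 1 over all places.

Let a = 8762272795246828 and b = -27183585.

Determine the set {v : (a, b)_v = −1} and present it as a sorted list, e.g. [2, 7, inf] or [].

Mod squares: a ≡ 667, b ≡ -27183585. Check v ∈ {∞, 2, 3, 5, 11, 13, 19, 23, 29}.
v=2: v_2(a)=2, v_2(b)=0; units ≡ 3, 7 (mod 8); ε·ε+αω+βω = 1·1+2·0+0·1 ≡ 1  ⇒  (a,b)_2 = -1.
v=∞: 667 > 0 and -27183585 < 0  ⇒  (a,b)_∞ = +1.
v=13: a=13^2·(≡9), b=13^1·(≡5) mod 13; (9|13)=+1, (5|13)=-1; (−1)^{2·1·6}·(+1)^1·(-1)^2 = +1.
v=5: a=5^0·(≡3), b=5^1·(≡3) mod 5; (3|5)=-1, (3|5)=-1; (−1)^{0·1·2}·(-1)^1·(-1)^0 = -1.
v=11: a=11^2·(≡2), b=11^1·(≡3) mod 11; (2|11)=-1, (3|11)=+1; (−1)^{2·1·5}·(-1)^1·(+1)^2 = -1.
v=19: a=19^2·(≡8), b=19^1·(≡4) mod 19; (8|19)=-1, (4|19)=+1; (−1)^{2·1·9}·(-1)^1·(+1)^2 = -1.
v=29: a=29^3·(≡22), b=29^1·(≡2) mod 29; (22|29)=+1, (2|29)=-1; (−1)^{3·1·14}·(+1)^1·(-1)^3 = -1.
v=23: a=23^3·(≡2), b=23^1·(≡6) mod 23; (2|23)=+1, (6|23)=+1; (−1)^{3·1·11}·(+1)^1·(+1)^3 = -1.
v=3: a=3^0·(≡1), b=3^1·(≡2) mod 3; (1|3)=+1, (2|3)=-1; (−1)^{0·1·1}·(+1)^1·(-1)^0 = +1.
|Ram(667, -27183585)| = 6, even; anisotropic at {2, 5, 11, 19, 23, 29}.

[2, 5, 11, 19, 23, 29]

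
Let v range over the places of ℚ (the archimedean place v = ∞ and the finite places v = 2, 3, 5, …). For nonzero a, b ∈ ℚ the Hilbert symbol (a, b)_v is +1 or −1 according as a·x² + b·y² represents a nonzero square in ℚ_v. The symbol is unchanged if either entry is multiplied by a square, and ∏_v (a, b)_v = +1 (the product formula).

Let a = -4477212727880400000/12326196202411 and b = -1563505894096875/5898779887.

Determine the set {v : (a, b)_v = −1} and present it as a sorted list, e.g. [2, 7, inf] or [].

[2, 7, 13, inf]

(a, b) ≡ (-535990, -1085) mod (ℚ^×)²; places V = {2, 3, 5, 7, 11, 13, 17, 19, 29, 31, 37, 47, 53, ∞}.
(a,b)_31: α=1, u≡4; β=1, v≡17 (mod 31); (4|31)=+1, (17|31)=-1; sign (−1)^1·+1^1·-1^1 = +1.
(a,b)_7: α=-7, u≡6; β=-3, v≡3 (mod 7); (6|7)=-1, (3|7)=-1; sign (−1)^1·-1^-3·-1^-7 = -1.
(a,b)_29: α=-2, u≡14; β=-2, v≡19 (mod 29); (14|29)=-1, (19|29)=-1; sign (−1)^0·-1^-2·-1^-2 = +1.
(a,b)_∞: sgn(-535990)=−, sgn(-1085)=−, so -1.
(a,b)_53: α=2, u≡28; β=2, v≡9 (mod 53); (28|53)=+1, (9|53)=+1; sign (−1)^0·+1^2·+1^2 = +1.
(a,b)_19: α=1, u≡1; β=0, v≡11 (mod 19); (1|19)=+1, (11|19)=+1; sign (−1)^0·+1^0·+1^1 = +1.
(a,b)_11: α=0, u≡8; β=-2, v≡9 (mod 11); (8|11)=-1, (9|11)=+1; sign (−1)^0·-1^-2·+1^0 = +1.
(a,b)_47: α=0, u≡35; β=2, v≡46 (mod 47); (35|47)=-1, (46|47)=-1; sign (−1)^0·-1^2·-1^0 = +1.
(a,b)_17: α=4, u≡12; β=2, v≡6 (mod 17); (12|17)=-1, (6|17)=-1; sign (−1)^0·-1^2·-1^4 = +1.
(a,b)_5: α=5, u≡2; β=5, v≡2 (mod 5); (2|5)=-1, (2|5)=-1; sign (−1)^0·-1^5·-1^5 = +1.
(a,b)_2: α=7, β=0; u≡5, v≡3 (mod 8); ε(u)ε(v)=0·1, αω(v)=7·1, βω(u)=0·1; sum ≡ 1  ⇒  -1.
(a,b)_13: α=-1, u≡5; β=-2, v≡7 (mod 13); (5|13)=-1, (7|13)=-1; sign (−1)^0·-1^-2·-1^-1 = -1.
(a,b)_37: α=-2, u≡13; β=0, v≡34 (mod 37); (13|37)=-1, (34|37)=+1; sign (−1)^0·-1^0·+1^-2 = +1.
(a,b)_3: α=4, u≡2; β=2, v≡1 (mod 3); (2|3)=-1, (1|3)=+1; sign (−1)^0·-1^2·+1^4 = +1.
(-535990, -1085 / ℚ) ramifies at {2, 7, 13, ∞}: a division algebra.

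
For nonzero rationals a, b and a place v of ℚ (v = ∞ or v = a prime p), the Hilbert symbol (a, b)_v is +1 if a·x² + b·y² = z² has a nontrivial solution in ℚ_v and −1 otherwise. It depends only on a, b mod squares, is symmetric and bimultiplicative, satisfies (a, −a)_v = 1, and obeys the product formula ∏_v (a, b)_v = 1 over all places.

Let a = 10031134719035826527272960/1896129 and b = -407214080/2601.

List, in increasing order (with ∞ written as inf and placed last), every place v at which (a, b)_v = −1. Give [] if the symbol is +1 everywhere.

(a, b) ≡ (17290, -397670) mod (ℚ^×)²; places V = {2, 3, 5, 7, 13, 17, 19, 23, ∞}.
(a,b)_5: α=1, u≡3; β=1, v≡4 (mod 5); (3|5)=-1, (4|5)=+1; sign (−1)^0·-1^1·+1^1 = -1.
(a,b)_∞: sgn(17290)=+, sgn(-397670)=−, so +1.
(a,b)_13: α=7, u≡10; β=1, v≡3 (mod 13); (10|13)=+1, (3|13)=+1; sign (−1)^0·+1^1·+1^7 = +1.
(a,b)_3: α=-8, u≡1; β=-2, v≡1 (mod 3); (1|3)=+1, (1|3)=+1; sign (−1)^0·+1^-2·+1^-8 = +1.
(a,b)_19: α=3, u≡5; β=1, v≡8 (mod 19); (5|19)=+1, (8|19)=-1; sign (−1)^1·+1^1·-1^3 = +1.
(a,b)_23: α=2, u≡10; β=1, v≡13 (mod 23); (10|23)=-1, (13|23)=+1; sign (−1)^0·-1^1·+1^2 = -1.
(a,b)_17: α=-2, u≡9; β=-2, v≡3 (mod 17); (9|17)=+1, (3|17)=-1; sign (−1)^0·+1^-2·-1^-2 = +1.
(a,b)_7: α=5, u≡3; β=1, v≡1 (mod 7); (3|7)=-1, (1|7)=+1; sign (−1)^1·-1^1·+1^5 = +1.
(a,b)_2: α=19, β=11; u≡5, v≡5 (mod 8); ε(u)ε(v)=0·0, αω(v)=19·1, βω(u)=11·1; sum ≡ 0  ⇒  +1.
(17290, -397670 / ℚ) ramifies at {5, 23}: a division algebra.

[5, 23]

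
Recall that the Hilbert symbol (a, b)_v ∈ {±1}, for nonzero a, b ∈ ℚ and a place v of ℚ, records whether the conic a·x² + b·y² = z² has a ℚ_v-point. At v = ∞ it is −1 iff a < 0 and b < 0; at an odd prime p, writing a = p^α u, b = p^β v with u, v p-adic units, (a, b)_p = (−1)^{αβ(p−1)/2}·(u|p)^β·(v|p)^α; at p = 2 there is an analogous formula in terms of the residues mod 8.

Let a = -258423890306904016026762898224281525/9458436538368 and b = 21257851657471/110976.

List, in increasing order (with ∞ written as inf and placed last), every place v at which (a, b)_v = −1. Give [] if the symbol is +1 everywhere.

[29, 31]

(a, b) ≡ (-1023, 33167706) mod (ℚ^×)²; places V = {2, 3, 5, 7, 11, 13, 17, 29, 31, 37, 43, 53, ∞}.
(a,b)_3: α=-3, u≡1; β=-1, v≡2 (mod 3); (1|3)=+1, (2|3)=-1; sign (−1)^1·+1^-1·-1^-3 = +1.
(a,b)_11: α=3, u≡10; β=1, v≡4 (mod 11); (10|11)=-1, (4|11)=+1; sign (−1)^1·-1^1·+1^3 = +1.
(a,b)_5: α=2, u≡3; β=0, v≡1 (mod 5); (3|5)=-1, (1|5)=+1; sign (−1)^0·-1^0·+1^2 = +1.
(a,b)_31: α=3, u≡17; β=1, v≡11 (mod 31); (17|31)=-1, (11|31)=-1; sign (−1)^1·-1^1·-1^3 = -1.
(a,b)_29: α=2, u≡18; β=1, v≡11 (mod 29); (18|29)=-1, (11|29)=-1; sign (−1)^0·-1^1·-1^2 = -1.
(a,b)_17: α=-4, u≡5; β=-2, v≡2 (mod 17); (5|17)=-1, (2|17)=+1; sign (−1)^0·-1^-2·+1^-4 = +1.
(a,b)_43: α=2, u≡40; β=1, v≡33 (mod 43); (40|43)=+1, (33|43)=-1; sign (−1)^0·+1^1·-1^2 = +1.
(a,b)_∞: sgn(-1023)=−, sgn(33167706)=+, so +1.
(a,b)_13: α=2, u≡10; β=1, v≡5 (mod 13); (10|13)=+1, (5|13)=-1; sign (−1)^0·+1^1·-1^2 = +1.
(a,b)_53: α=4, u≡10; β=2, v≡50 (mod 53); (10|53)=+1, (50|53)=-1; sign (−1)^0·+1^2·-1^4 = +1.
(a,b)_2: α=-22, β=-7; u≡1, v≡5 (mod 8); ε(u)ε(v)=0·0, αω(v)=-22·1, βω(u)=-7·0; sum ≡ 0  ⇒  +1.
(a,b)_37: α=6, u≡19; β=2, v≡5 (mod 37); (19|37)=-1, (5|37)=-1; sign (−1)^0·-1^2·-1^6 = +1.
(a,b)_7: α=2, u≡5; β=0, v≡6 (mod 7); (5|7)=-1, (6|7)=-1; sign (−1)^0·-1^0·-1^2 = +1.
(-1023, 33167706 / ℚ) ramifies at {29, 31}: a division algebra.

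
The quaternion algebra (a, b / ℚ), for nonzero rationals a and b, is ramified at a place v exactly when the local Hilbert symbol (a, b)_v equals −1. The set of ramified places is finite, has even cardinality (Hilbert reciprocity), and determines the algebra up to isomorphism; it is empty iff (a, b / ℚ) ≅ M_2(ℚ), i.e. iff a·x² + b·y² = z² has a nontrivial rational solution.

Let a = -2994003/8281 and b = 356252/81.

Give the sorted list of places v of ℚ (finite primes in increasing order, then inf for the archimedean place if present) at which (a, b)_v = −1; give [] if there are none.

Mod squares: a ≡ -3, b ≡ 527. Check v ∈ {∞, 2, 3, 7, 13, 17, 31, 37}.
v=13: a=13^-2·(≡4), b=13^2·(≡5) mod 13; (4|13)=+1, (5|13)=-1; (−1)^{-2·2·6}·(+1)^2·(-1)^-2 = +1.
v=7: a=7^-2·(≡2), b=7^0·(≡2) mod 7; (2|7)=+1, (2|7)=+1; (−1)^{-2·0·3}·(+1)^0·(+1)^-2 = +1.
v=3: a=3^7·(≡2), b=3^-4·(≡2) mod 3; (2|3)=-1, (2|3)=-1; (−1)^{7·-4·1}·(-1)^-4·(-1)^7 = -1.
v=17: a=17^0·(≡10), b=17^1·(≡14) mod 17; (10|17)=-1, (14|17)=-1; (−1)^{0·1·8}·(-1)^1·(-1)^0 = -1.
v=31: a=31^0·(≡2), b=31^1·(≡24) mod 31; (2|31)=+1, (24|31)=-1; (−1)^{0·1·15}·(+1)^1·(-1)^0 = +1.
v=37: a=37^2·(≡27), b=37^0·(≡34) mod 37; (27|37)=+1, (34|37)=+1; (−1)^{2·0·18}·(+1)^0·(+1)^2 = +1.
v=∞: -3 < 0 and 527 > 0  ⇒  (a,b)_∞ = +1.
v=2: v_2(a)=0, v_2(b)=2; units ≡ 5, 7 (mod 8); ε·ε+αω+βω = 0·1+0·0+2·1 ≡ 0  ⇒  (a,b)_2 = +1.
Ram(-3, 527) = {3, 17}; no ℚ_3-point on the conic.

[3, 17]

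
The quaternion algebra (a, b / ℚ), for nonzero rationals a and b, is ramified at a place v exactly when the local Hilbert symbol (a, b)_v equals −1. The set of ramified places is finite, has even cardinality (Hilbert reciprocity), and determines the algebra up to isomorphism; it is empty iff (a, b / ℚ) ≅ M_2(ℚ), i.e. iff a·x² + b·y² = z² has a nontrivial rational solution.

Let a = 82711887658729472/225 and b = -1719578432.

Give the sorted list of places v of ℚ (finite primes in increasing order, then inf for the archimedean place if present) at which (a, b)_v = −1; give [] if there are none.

(a, b) ≡ (143, -222053) mod (ℚ^×)²; places V = {2, 3, 5, 11, 13, 19, 29, 31, ∞}.
(a,b)_29: α=2, u≡21; β=1, v≡28 (mod 29); (21|29)=-1, (28|29)=+1; sign (−1)^0·-1^1·+1^2 = -1.
(a,b)_11: α=3, u≡8; β=2, v≡3 (mod 11); (8|11)=-1, (3|11)=+1; sign (−1)^0·-1^2·+1^3 = +1.
(a,b)_13: α=1, u≡5; β=1, v≡9 (mod 13); (5|13)=-1, (9|13)=+1; sign (−1)^0·-1^1·+1^1 = -1.
(a,b)_3: α=-2, u≡2; β=0, v≡1 (mod 3); (2|3)=-1, (1|3)=+1; sign (−1)^0·-1^0·+1^-2 = +1.
(a,b)_19: α=2, u≡14; β=1, v≡16 (mod 19); (14|19)=-1, (16|19)=+1; sign (−1)^0·-1^1·+1^2 = -1.
(a,b)_2: α=14, β=6; u≡7, v≡3 (mod 8); ε(u)ε(v)=1·1, αω(v)=14·1, βω(u)=6·0; sum ≡ 1  ⇒  -1.
(a,b)_5: α=-2, u≡3; β=0, v≡3 (mod 5); (3|5)=-1, (3|5)=-1; sign (−1)^0·-1^0·-1^-2 = +1.
(a,b)_∞: sgn(143)=+, sgn(-222053)=−, so +1.
(a,b)_31: α=2, u≡25; β=1, v≡12 (mod 31); (25|31)=+1, (12|31)=-1; sign (−1)^0·+1^1·-1^2 = +1.
(143, -222053 / ℚ) ramifies at {2, 13, 19, 29}: a division algebra.

[2, 13, 19, 29]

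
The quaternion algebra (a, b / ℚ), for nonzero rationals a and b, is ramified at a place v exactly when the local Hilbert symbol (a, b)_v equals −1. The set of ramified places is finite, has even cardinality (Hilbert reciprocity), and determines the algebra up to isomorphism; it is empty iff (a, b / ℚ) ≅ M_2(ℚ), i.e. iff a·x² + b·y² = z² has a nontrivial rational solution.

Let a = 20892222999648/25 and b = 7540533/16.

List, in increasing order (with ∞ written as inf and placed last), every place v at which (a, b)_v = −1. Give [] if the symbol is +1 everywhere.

[2, 11, 13, 19]

(a, b) ≡ (38038, 93093) mod (ℚ^×)²; places V = {2, 3, 5, 7, 11, 13, 19, 31, ∞}.
(a,b)_11: α=1, u≡4; β=1, v≡1 (mod 11); (4|11)=+1, (1|11)=+1; sign (−1)^1·+1^1·+1^1 = -1.
(a,b)_3: α=6, u≡1; β=5, v≡2 (mod 3); (1|3)=+1, (2|3)=-1; sign (−1)^0·+1^5·-1^6 = +1.
(a,b)_7: α=3, u≡2; β=1, v≡5 (mod 7); (2|7)=+1, (5|7)=-1; sign (−1)^1·+1^1·-1^3 = +1.
(a,b)_2: α=5, β=-4; u≡3, v≡5 (mod 8); ε(u)ε(v)=1·0, αω(v)=5·1, βω(u)=-4·1; sum ≡ 1  ⇒  -1.
(a,b)_19: α=1, u≡9; β=0, v≡18 (mod 19); (9|19)=+1, (18|19)=-1; sign (−1)^0·+1^0·-1^1 = -1.
(a,b)_5: α=-2, u≡3; β=0, v≡3 (mod 5); (3|5)=-1, (3|5)=-1; sign (−1)^0·-1^0·-1^-2 = +1.
(a,b)_∞: sgn(38038)=+, sgn(93093)=+, so +1.
(a,b)_31: α=2, u≡7; β=1, v≡3 (mod 31); (7|31)=+1, (3|31)=-1; sign (−1)^0·+1^1·-1^2 = +1.
(a,b)_13: α=1, u≡4; β=1, v≡11 (mod 13); (4|13)=+1, (11|13)=-1; sign (−1)^0·+1^1·-1^1 = -1.
Ram(38038, 93093) = {2, 11, 13, 19}; no ℚ_2-point on the conic.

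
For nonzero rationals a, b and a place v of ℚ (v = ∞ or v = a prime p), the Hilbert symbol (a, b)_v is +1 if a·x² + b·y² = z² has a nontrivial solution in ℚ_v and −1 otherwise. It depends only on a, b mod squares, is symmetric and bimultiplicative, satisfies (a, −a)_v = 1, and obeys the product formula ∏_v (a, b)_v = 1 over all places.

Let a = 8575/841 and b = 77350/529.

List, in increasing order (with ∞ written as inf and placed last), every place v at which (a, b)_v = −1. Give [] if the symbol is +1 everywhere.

[2, 7, 13, 17]

Mod squares: a ≡ 7, b ≡ 3094. Check v ∈ {∞, 2, 5, 7, 13, 17, 23, 29}.
v=13: a=13^0·(≡11), b=13^1·(≡1) mod 13; (11|13)=-1, (1|13)=+1; (−1)^{0·1·6}·(-1)^1·(+1)^0 = -1.
v=2: v_2(a)=0, v_2(b)=1; units ≡ 7, 3 (mod 8); ε·ε+αω+βω = 1·1+0·1+1·0 ≡ 1  ⇒  (a,b)_2 = -1.
v=23: a=23^0·(≡5), b=23^-2·(≡1) mod 23; (5|23)=-1, (1|23)=+1; (−1)^{0·-2·11}·(-1)^-2·(+1)^0 = +1.
v=∞: 7 > 0 and 3094 > 0  ⇒  (a,b)_∞ = +1.
v=17: a=17^0·(≡3), b=17^1·(≡14) mod 17; (3|17)=-1, (14|17)=-1; (−1)^{0·1·8}·(-1)^1·(-1)^0 = -1.
v=29: a=29^-2·(≡20), b=29^0·(≡1) mod 29; (20|29)=+1, (1|29)=+1; (−1)^{-2·0·14}·(+1)^0·(+1)^-2 = +1.
v=5: a=5^2·(≡3), b=5^2·(≡1) mod 5; (3|5)=-1, (1|5)=+1; (−1)^{2·2·2}·(-1)^2·(+1)^2 = +1.
v=7: a=7^3·(≡4), b=7^1·(≡1) mod 7; (4|7)=+1, (1|7)=+1; (−1)^{3·1·3}·(+1)^1·(+1)^3 = -1.
Ram(7, 3094) = {2, 7, 13, 17}; no ℚ_2-point on the conic.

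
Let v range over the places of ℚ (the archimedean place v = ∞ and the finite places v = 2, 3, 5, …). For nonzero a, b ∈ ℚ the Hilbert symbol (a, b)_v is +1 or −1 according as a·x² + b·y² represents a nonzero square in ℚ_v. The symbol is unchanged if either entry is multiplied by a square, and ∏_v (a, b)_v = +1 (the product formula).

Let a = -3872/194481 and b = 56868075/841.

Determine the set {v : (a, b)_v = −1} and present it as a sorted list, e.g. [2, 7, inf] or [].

[23, 37]

(a, b) ≡ (-2, 28083) mod (ℚ^×)²; places V = {2, 3, 5, 7, 11, 23, 29, 37, ∞}.
(a,b)_5: α=0, u≡3; β=2, v≡3 (mod 5); (3|5)=-1, (3|5)=-1; sign (−1)^0·-1^2·-1^0 = +1.
(a,b)_23: α=0, u≡11; β=1, v≡9 (mod 23); (11|23)=-1, (9|23)=+1; sign (−1)^0·-1^1·+1^0 = -1.
(a,b)_∞: sgn(-2)=−, sgn(28083)=+, so +1.
(a,b)_7: α=-4, u≡5; β=0, v≡5 (mod 7); (5|7)=-1, (5|7)=-1; sign (−1)^0·-1^0·-1^-4 = +1.
(a,b)_29: α=0, u≡2; β=-2, v≡3 (mod 29); (2|29)=-1, (3|29)=-1; sign (−1)^0·-1^-2·-1^0 = +1.
(a,b)_3: α=-4, u≡1; β=5, v≡1 (mod 3); (1|3)=+1, (1|3)=+1; sign (−1)^0·+1^5·+1^-4 = +1.
(a,b)_37: α=0, u≡22; β=1, v≡19 (mod 37); (22|37)=-1, (19|37)=-1; sign (−1)^0·-1^1·-1^0 = -1.
(a,b)_11: α=2, u≡1; β=1, v≡9 (mod 11); (1|11)=+1, (9|11)=+1; sign (−1)^0·+1^1·+1^2 = +1.
(a,b)_2: α=5, β=0; u≡7, v≡3 (mod 8); ε(u)ε(v)=1·1, αω(v)=5·1, βω(u)=0·0; sum ≡ 0  ⇒  +1.
|Ram(-2, 28083)| = 2, even; anisotropic at {23, 37}.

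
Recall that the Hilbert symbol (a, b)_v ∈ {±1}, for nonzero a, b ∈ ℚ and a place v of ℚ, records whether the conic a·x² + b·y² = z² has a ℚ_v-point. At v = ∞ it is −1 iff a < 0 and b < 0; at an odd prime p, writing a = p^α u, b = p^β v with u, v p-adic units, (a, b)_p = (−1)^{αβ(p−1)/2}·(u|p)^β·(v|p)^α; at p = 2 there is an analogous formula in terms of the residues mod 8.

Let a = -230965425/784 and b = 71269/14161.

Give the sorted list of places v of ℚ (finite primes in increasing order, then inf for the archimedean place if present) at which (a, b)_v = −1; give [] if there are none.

(a, b) ≡ (-12673, 589) mod (ℚ^×)²; places V = {2, 3, 5, 7, 11, 17, 19, 23, 29, 31, ∞}.
(a,b)_23: α=1, u≡16; β=0, v≡11 (mod 23); (16|23)=+1, (11|23)=-1; sign (−1)^0·+1^0·-1^1 = -1.
(a,b)_29: α=1, u≡3; β=0, v≡5 (mod 29); (3|29)=-1, (5|29)=+1; sign (−1)^0·-1^0·+1^1 = +1.
(a,b)_31: α=0, u≡29; β=1, v≡25 (mod 31); (29|31)=-1, (25|31)=+1; sign (−1)^0·-1^1·+1^0 = -1.
(a,b)_5: α=2, u≡2; β=0, v≡4 (mod 5); (2|5)=-1, (4|5)=+1; sign (−1)^0·-1^0·+1^2 = +1.
(a,b)_∞: sgn(-12673)=−, sgn(589)=+, so +1.
(a,b)_3: α=6, u≡2; β=0, v≡1 (mod 3); (2|3)=-1, (1|3)=+1; sign (−1)^0·-1^0·+1^6 = +1.
(a,b)_7: α=-2, u≡1; β=-2, v≡1 (mod 7); (1|7)=+1, (1|7)=+1; sign (−1)^0·+1^-2·+1^-2 = +1.
(a,b)_2: α=-4, β=0; u≡7, v≡5 (mod 8); ε(u)ε(v)=1·0, αω(v)=-4·1, βω(u)=0·0; sum ≡ 0  ⇒  +1.
(a,b)_19: α=1, u≡6; β=1, v≡14 (mod 19); (6|19)=+1, (14|19)=-1; sign (−1)^1·+1^1·-1^1 = +1.
(a,b)_11: α=0, u≡8; β=2, v≡7 (mod 11); (8|11)=-1, (7|11)=-1; sign (−1)^0·-1^2·-1^0 = +1.
(a,b)_17: α=0, u≡13; β=-2, v≡6 (mod 17); (13|17)=+1, (6|17)=-1; sign (−1)^0·+1^-2·-1^0 = +1.
Ram(-12673, 589) = {23, 31}; no ℚ_23-point on the conic.

[23, 31]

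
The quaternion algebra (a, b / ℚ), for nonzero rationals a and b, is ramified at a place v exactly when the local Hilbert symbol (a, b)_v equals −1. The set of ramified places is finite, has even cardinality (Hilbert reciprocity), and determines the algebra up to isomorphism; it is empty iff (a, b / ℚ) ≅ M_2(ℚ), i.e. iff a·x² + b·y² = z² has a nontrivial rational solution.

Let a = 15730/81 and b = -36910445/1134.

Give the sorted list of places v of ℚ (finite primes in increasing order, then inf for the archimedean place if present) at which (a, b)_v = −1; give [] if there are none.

(a, b) ≡ (130, -70) mod (ℚ^×)²; places V = {2, 3, 5, 7, 11, 13, 19, ∞}.
(a,b)_5: α=1, u≡1; β=1, v≡4 (mod 5); (1|5)=+1, (4|5)=+1; sign (−1)^0·+1^1·+1^1 = +1.
(a,b)_∞: sgn(130)=+, sgn(-70)=−, so +1.
(a,b)_19: α=0, u≡11; β=2, v≡1 (mod 19); (11|19)=+1, (1|19)=+1; sign (−1)^0·+1^2·+1^0 = +1.
(a,b)_7: α=0, u≡2; β=-1, v≡2 (mod 7); (2|7)=+1, (2|7)=+1; sign (−1)^0·+1^-1·+1^0 = +1.
(a,b)_11: α=2, u≡5; β=2, v≡7 (mod 11); (5|11)=+1, (7|11)=-1; sign (−1)^0·+1^2·-1^2 = +1.
(a,b)_2: α=1, β=-1; u≡1, v≡5 (mod 8); ε(u)ε(v)=0·0, αω(v)=1·1, βω(u)=-1·0; sum ≡ 1  ⇒  -1.
(a,b)_3: α=-4, u≡1; β=-4, v≡2 (mod 3); (1|3)=+1, (2|3)=-1; sign (−1)^0·+1^-4·-1^-4 = +1.
(a,b)_13: α=1, u≡9; β=2, v≡7 (mod 13); (9|13)=+1, (7|13)=-1; sign (−1)^0·+1^2·-1^1 = -1.
(130, -70 / ℚ) ramifies at {2, 13}: a division algebra.

[2, 13]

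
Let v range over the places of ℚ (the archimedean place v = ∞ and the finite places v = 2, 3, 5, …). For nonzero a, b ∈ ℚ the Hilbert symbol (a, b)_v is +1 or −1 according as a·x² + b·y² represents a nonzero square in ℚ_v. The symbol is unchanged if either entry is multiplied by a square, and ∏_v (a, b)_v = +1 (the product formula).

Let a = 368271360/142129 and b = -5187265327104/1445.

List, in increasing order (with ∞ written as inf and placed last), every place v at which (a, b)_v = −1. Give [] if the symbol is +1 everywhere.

(a, b) ≡ (1110, -94395) mod (ℚ^×)²; places V = {2, 3, 5, 7, 13, 17, 29, 31, 37, ∞}.
(a,b)_17: α=0, u≡6; β=-2, v≡5 (mod 17); (6|17)=-1, (5|17)=-1; sign (−1)^0·-1^-2·-1^0 = +1.
(a,b)_2: α=13, β=12; u≡3, v≡5 (mod 8); ε(u)ε(v)=1·0, αω(v)=13·1, βω(u)=12·1; sum ≡ 1  ⇒  -1.
(a,b)_37: α=1, u≡11; β=2, v≡2 (mod 37); (11|37)=+1, (2|37)=-1; sign (−1)^0·+1^2·-1^1 = -1.
(a,b)_7: α=0, u≡2; β=3, v≡2 (mod 7); (2|7)=+1, (2|7)=+1; sign (−1)^0·+1^3·+1^0 = +1.
(a,b)_5: α=1, u≡3; β=-1, v≡4 (mod 5); (3|5)=-1, (4|5)=+1; sign (−1)^0·-1^-1·+1^1 = -1.
(a,b)_∞: sgn(1110)=+, sgn(-94395)=−, so +1.
(a,b)_29: α=-2, u≡15; β=1, v≡9 (mod 29); (15|29)=-1, (9|29)=+1; sign (−1)^0·-1^1·+1^-2 = -1.
(a,b)_13: α=-2, u≡6; β=0, v≡5 (mod 13); (6|13)=-1, (5|13)=-1; sign (−1)^0·-1^0·-1^-2 = +1.
(a,b)_31: α=0, u≡14; β=1, v≡11 (mod 31); (14|31)=+1, (11|31)=-1; sign (−1)^0·+1^1·-1^0 = +1.
(a,b)_3: α=5, u≡1; β=1, v≡2 (mod 3); (1|3)=+1, (2|3)=-1; sign (−1)^1·+1^1·-1^5 = +1.
Ram(1110, -94395) = {2, 5, 29, 37}; no ℚ_2-point on the conic.

[2, 5, 29, 37]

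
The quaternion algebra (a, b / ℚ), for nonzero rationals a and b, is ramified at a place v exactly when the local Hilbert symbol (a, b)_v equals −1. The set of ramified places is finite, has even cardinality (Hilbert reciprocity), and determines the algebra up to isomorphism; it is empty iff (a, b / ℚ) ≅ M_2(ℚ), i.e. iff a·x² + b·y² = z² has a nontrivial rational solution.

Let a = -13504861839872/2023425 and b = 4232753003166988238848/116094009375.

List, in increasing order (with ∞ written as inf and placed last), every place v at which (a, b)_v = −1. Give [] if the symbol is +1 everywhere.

[3, 13]

Mod squares: a ≡ -34, b ≡ 195. Check v ∈ {∞, 2, 3, 5, 7, 13, 17, 23, 31}.
v=3: a=3^-2·(≡2), b=3^-5·(≡2) mod 3; (2|3)=-1, (2|3)=-1; (−1)^{-2·-5·1}·(-1)^-5·(-1)^-2 = -1.
v=5: a=5^-2·(≡4), b=5^-5·(≡1) mod 5; (4|5)=+1, (1|5)=+1; (−1)^{-2·-5·2}·(+1)^-5·(+1)^-2 = +1.
v=17: a=17^-1·(≡1), b=17^-2·(≡1) mod 17; (1|17)=+1, (1|17)=+1; (−1)^{-1·-2·8}·(+1)^-2·(+1)^-1 = +1.
v=2: v_2(a)=9, v_2(b)=18; units ≡ 7, 3 (mod 8); ε·ε+αω+βω = 1·1+9·1+18·0 ≡ 0  ⇒  (a,b)_2 = +1.
v=7: a=7^0·(≡2), b=7^2·(≡6) mod 7; (2|7)=+1, (6|7)=-1; (−1)^{0·2·3}·(+1)^2·(-1)^0 = +1.
v=∞: -34 < 0 and 195 > 0  ⇒  (a,b)_∞ = +1.
v=31: a=31^4·(≡14), b=31^6·(≡25) mod 31; (14|31)=+1, (25|31)=+1; (−1)^{4·6·15}·(+1)^6·(+1)^4 = +1.
v=23: a=23^-2·(≡2), b=23^-2·(≡19) mod 23; (2|23)=+1, (19|23)=-1; (−1)^{-2·-2·11}·(+1)^-2·(-1)^-2 = +1.
v=13: a=13^4·(≡8), b=13^5·(≡6) mod 13; (8|13)=-1, (6|13)=-1; (−1)^{4·5·6}·(-1)^5·(-1)^4 = -1.
Ram(-34, 195) = {3, 13}; no ℚ_3-point on the conic.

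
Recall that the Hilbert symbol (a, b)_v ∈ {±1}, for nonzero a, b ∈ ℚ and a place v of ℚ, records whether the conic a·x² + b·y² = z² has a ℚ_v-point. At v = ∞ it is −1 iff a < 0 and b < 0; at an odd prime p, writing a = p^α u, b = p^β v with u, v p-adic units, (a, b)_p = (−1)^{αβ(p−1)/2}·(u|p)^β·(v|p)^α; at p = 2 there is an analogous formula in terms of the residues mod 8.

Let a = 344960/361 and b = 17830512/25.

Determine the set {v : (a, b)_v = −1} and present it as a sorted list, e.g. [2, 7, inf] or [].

Mod squares: a ≡ 110, b ≡ 7. Check v ∈ {∞, 2, 3, 5, 7, 11, 19}.
v=2: v_2(a)=7, v_2(b)=4; units ≡ 7, 7 (mod 8); ε·ε+αω+βω = 1·1+7·0+4·0 ≡ 1  ⇒  (a,b)_2 = -1.
v=11: a=11^1·(≡6), b=11^0·(≡6) mod 11; (6|11)=-1, (6|11)=-1; (−1)^{1·0·5}·(-1)^0·(-1)^1 = -1.
v=3: a=3^0·(≡2), b=3^2·(≡1) mod 3; (2|3)=-1, (1|3)=+1; (−1)^{0·2·1}·(-1)^2·(+1)^0 = +1.
v=7: a=7^2·(≡3), b=7^3·(≡4) mod 7; (3|7)=-1, (4|7)=+1; (−1)^{2·3·3}·(-1)^3·(+1)^2 = -1.
v=19: a=19^-2·(≡15), b=19^2·(≡5) mod 19; (15|19)=-1, (5|19)=+1; (−1)^{-2·2·9}·(-1)^2·(+1)^-2 = +1.
v=5: a=5^1·(≡2), b=5^-2·(≡2) mod 5; (2|5)=-1, (2|5)=-1; (−1)^{1·-2·2}·(-1)^-2·(-1)^1 = -1.
v=∞: 110 > 0 and 7 > 0  ⇒  (a,b)_∞ = +1.
|Ram(110, 7)| = 4, even; anisotropic at {2, 5, 7, 11}.

[2, 5, 7, 11]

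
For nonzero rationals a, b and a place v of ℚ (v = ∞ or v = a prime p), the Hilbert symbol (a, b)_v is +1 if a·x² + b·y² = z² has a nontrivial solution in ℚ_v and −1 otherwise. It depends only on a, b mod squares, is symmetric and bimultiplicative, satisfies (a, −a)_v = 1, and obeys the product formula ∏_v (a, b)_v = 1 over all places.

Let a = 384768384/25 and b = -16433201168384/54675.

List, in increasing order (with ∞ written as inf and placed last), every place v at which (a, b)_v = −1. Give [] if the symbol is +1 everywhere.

(a, b) ≡ (6, -3003) mod (ℚ^×)²; places V = {2, 3, 5, 7, 11, 13, ∞}.
(a,b)_13: α=2, u≡6; β=3, v≡3 (mod 13); (6|13)=-1, (3|13)=+1; sign (−1)^0·-1^3·+1^2 = -1.
(a,b)_∞: sgn(6)=+, sgn(-3003)=−, so +1.
(a,b)_11: α=2, u≡8; β=3, v≡6 (mod 11); (8|11)=-1, (6|11)=-1; sign (−1)^0·-1^3·-1^2 = -1.
(a,b)_2: α=7, β=14; u≡3, v≡5 (mod 8); ε(u)ε(v)=1·0, αω(v)=7·1, βω(u)=14·1; sum ≡ 1  ⇒  -1.
(a,b)_5: α=-2, u≡4; β=-2, v≡3 (mod 5); (4|5)=+1, (3|5)=-1; sign (−1)^0·+1^-2·-1^-2 = +1.
(a,b)_7: α=2, u≡3; β=3, v≡5 (mod 7); (3|7)=-1, (5|7)=-1; sign (−1)^0·-1^3·-1^2 = -1.
(a,b)_3: α=1, u≡2; β=-7, v≡1 (mod 3); (2|3)=-1, (1|3)=+1; sign (−1)^1·-1^-7·+1^1 = +1.
(6, -3003 / ℚ) ramifies at {2, 7, 11, 13}: a division algebra.

[2, 7, 11, 13]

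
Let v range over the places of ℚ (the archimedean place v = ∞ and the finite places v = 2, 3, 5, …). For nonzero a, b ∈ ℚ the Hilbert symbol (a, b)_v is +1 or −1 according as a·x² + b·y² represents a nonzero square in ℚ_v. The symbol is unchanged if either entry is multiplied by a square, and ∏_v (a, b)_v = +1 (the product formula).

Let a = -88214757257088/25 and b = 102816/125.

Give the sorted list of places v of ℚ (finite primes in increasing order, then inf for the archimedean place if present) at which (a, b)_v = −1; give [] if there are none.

(a, b) ≡ (-462, 3570) mod (ℚ^×)²; places V = {2, 3, 5, 7, 11, 17, ∞}.
(a,b)_2: α=7, β=5; u≡1, v≡1 (mod 8); ε(u)ε(v)=0·0, αω(v)=7·0, βω(u)=5·0; sum ≡ 0  ⇒  +1.
(a,b)_∞: sgn(-462)=−, sgn(3570)=+, so +1.
(a,b)_17: α=4, u≡6; β=1, v≡5 (mod 17); (6|17)=-1, (5|17)=-1; sign (−1)^0·-1^1·-1^4 = -1.
(a,b)_5: α=-2, u≡2; β=-3, v≡1 (mod 5); (2|5)=-1, (1|5)=+1; sign (−1)^0·-1^-3·+1^-2 = -1.
(a,b)_3: α=7, u≡2; β=3, v≡2 (mod 3); (2|3)=-1, (2|3)=-1; sign (−1)^1·-1^3·-1^7 = -1.
(a,b)_7: α=3, u≡4; β=1, v≡5 (mod 7); (4|7)=+1, (5|7)=-1; sign (−1)^1·+1^1·-1^3 = +1.
(a,b)_11: α=1, u≡7; β=0, v≡8 (mod 11); (7|11)=-1, (8|11)=-1; sign (−1)^0·-1^0·-1^1 = -1.
Ram(-462, 3570) = {3, 5, 11, 17}; no ℚ_3-point on the conic.

[3, 5, 11, 17]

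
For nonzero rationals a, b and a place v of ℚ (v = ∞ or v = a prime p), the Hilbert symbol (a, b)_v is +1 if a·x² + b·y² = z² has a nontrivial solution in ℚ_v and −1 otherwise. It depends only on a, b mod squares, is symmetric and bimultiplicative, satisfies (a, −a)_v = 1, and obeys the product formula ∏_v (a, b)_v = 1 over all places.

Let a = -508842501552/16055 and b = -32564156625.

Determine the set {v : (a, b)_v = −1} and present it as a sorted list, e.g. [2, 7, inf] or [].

[2, 11, 13, 17, 19, inf]

(a, b) ≡ (-17765, -36465) mod (ℚ^×)²; places V = {2, 3, 5, 7, 11, 13, 17, 19, 23, ∞}.
(a,b)_11: α=1, u≡7; β=1, v≡7 (mod 11); (7|11)=-1, (7|11)=-1; sign (−1)^1·-1^1·-1^1 = -1.
(a,b)_17: α=1, u≡16; β=1, v≡6 (mod 17); (16|17)=+1, (6|17)=-1; sign (−1)^0·+1^1·-1^1 = -1.
(a,b)_23: α=2, u≡10; β=0, v≡6 (mod 23); (10|23)=-1, (6|23)=+1; sign (−1)^0·-1^0·+1^2 = +1.
(a,b)_∞: sgn(-17765)=−, sgn(-36465)=−, so -1.
(a,b)_3: α=8, u≡1; β=7, v≡1 (mod 3); (1|3)=+1, (1|3)=+1; sign (−1)^0·+1^7·+1^8 = +1.
(a,b)_5: α=-1, u≡3; β=3, v≡2 (mod 5); (3|5)=-1, (2|5)=-1; sign (−1)^0·-1^3·-1^-1 = +1.
(a,b)_7: α=2, u≡1; β=2, v≡6 (mod 7); (1|7)=+1, (6|7)=-1; sign (−1)^0·+1^2·-1^2 = +1.
(a,b)_13: α=-2, u≡11; β=1, v≡9 (mod 13); (11|13)=-1, (9|13)=+1; sign (−1)^0·-1^1·+1^-2 = -1.
(a,b)_2: α=4, β=0; u≡3, v≡7 (mod 8); ε(u)ε(v)=1·1, αω(v)=4·0, βω(u)=0·1; sum ≡ 1  ⇒  -1.
(a,b)_19: α=-1, u≡8; β=0, v≡14 (mod 19); (8|19)=-1, (14|19)=-1; sign (−1)^0·-1^0·-1^-1 = -1.
Ram(-17765, -36465) = {2, 11, 13, 17, 19, ∞}; no ℚ_2-point on the conic.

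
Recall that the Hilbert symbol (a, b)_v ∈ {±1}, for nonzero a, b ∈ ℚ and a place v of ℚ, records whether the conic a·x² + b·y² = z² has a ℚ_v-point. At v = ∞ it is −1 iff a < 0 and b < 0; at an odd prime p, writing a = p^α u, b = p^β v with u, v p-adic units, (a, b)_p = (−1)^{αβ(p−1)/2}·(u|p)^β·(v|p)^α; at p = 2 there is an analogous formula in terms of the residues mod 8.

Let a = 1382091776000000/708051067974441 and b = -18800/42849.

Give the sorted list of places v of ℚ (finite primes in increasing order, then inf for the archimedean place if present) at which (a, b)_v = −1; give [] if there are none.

(a, b) ≡ (611, -47) mod (ℚ^×)²; places V = {2, 3, 5, 13, 23, 47, ∞}.
(a,b)_47: α=3, u≡45; β=1, v≡11 (mod 47); (45|47)=-1, (11|47)=-1; sign (−1)^1·-1^1·-1^3 = -1.
(a,b)_2: α=16, β=4; u≡3, v≡1 (mod 8); ε(u)ε(v)=1·0, αω(v)=16·0, βω(u)=4·1; sum ≡ 0  ⇒  +1.
(a,b)_5: α=6, u≡4; β=2, v≡2 (mod 5); (4|5)=+1, (2|5)=-1; sign (−1)^0·+1^2·-1^6 = +1.
(a,b)_3: α=-14, u≡2; β=-4, v≡1 (mod 3); (2|3)=-1, (1|3)=+1; sign (−1)^0·-1^-4·+1^-14 = +1.
(a,b)_13: α=1, u≡7; β=0, v≡11 (mod 13); (7|13)=-1, (11|13)=-1; sign (−1)^0·-1^0·-1^1 = -1.
(a,b)_∞: sgn(611)=+, sgn(-47)=−, so +1.
(a,b)_23: α=-6, u≡4; β=-2, v≡5 (mod 23); (4|23)=+1, (5|23)=-1; sign (−1)^0·+1^-2·-1^-6 = +1.
Ram(611, -47) = {13, 47}; no ℚ_13-point on the conic.

[13, 47]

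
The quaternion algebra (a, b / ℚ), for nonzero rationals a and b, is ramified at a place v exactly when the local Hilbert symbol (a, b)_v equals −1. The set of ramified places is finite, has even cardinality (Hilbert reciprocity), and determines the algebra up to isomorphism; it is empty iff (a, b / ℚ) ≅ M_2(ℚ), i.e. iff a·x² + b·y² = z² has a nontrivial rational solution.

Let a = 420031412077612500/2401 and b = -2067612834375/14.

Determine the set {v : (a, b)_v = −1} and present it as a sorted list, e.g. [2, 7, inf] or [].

(a, b) ≡ (4845, -13090) mod (ℚ^×)²; places V = {2, 3, 5, 7, 11, 17, 19, ∞}.
(a,b)_∞: sgn(4845)=+, sgn(-13090)=−, so +1.
(a,b)_11: α=4, u≡5; β=3, v≡5 (mod 11); (5|11)=+1, (5|11)=+1; sign (−1)^0·+1^3·+1^4 = +1.
(a,b)_2: α=2, β=-1; u≡5, v≡7 (mod 8); ε(u)ε(v)=0·1, αω(v)=2·0, βω(u)=-1·1; sum ≡ 1  ⇒  -1.
(a,b)_19: α=3, u≡10; β=2, v≡1 (mod 19); (10|19)=-1, (1|19)=+1; sign (−1)^0·-1^2·+1^3 = +1.
(a,b)_17: α=1, u≡16; β=1, v≡12 (mod 17); (16|17)=+1, (12|17)=-1; sign (−1)^0·+1^1·-1^1 = -1.
(a,b)_3: α=9, u≡1; β=4, v≡2 (mod 3); (1|3)=+1, (2|3)=-1; sign (−1)^0·+1^4·-1^9 = -1.
(a,b)_5: α=5, u≡1; β=5, v≡2 (mod 5); (1|5)=+1, (2|5)=-1; sign (−1)^0·+1^5·-1^5 = -1.
(a,b)_7: α=-4, u≡4; β=-1, v≡5 (mod 7); (4|7)=+1, (5|7)=-1; sign (−1)^0·+1^-1·-1^-4 = +1.
Ram(4845, -13090) = {2, 3, 5, 17}; no ℚ_2-point on the conic.

[2, 3, 5, 17]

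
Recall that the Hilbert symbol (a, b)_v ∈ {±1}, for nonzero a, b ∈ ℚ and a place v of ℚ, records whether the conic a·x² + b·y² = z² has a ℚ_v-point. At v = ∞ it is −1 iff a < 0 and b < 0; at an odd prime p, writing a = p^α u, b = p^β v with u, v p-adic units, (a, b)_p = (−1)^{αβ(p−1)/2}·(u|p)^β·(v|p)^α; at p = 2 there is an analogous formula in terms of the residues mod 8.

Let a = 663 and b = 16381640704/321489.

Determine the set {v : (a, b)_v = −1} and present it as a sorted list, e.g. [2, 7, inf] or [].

[2, 23]

(a, b) ≡ (663, 62491) mod (ℚ^×)²; places V = {2, 3, 7, 11, 13, 17, 19, 23, ∞}.
(a,b)_∞: sgn(663)=+, sgn(62491)=+, so +1.
(a,b)_3: α=1, u≡2; β=-8, v≡1 (mod 3); (2|3)=-1, (1|3)=+1; sign (−1)^0·-1^-8·+1^1 = +1.
(a,b)_7: α=0, u≡5; β=-2, v≡1 (mod 7); (5|7)=-1, (1|7)=+1; sign (−1)^0·-1^-2·+1^0 = +1.
(a,b)_2: α=0, β=18; u≡7, v≡3 (mod 8); ε(u)ε(v)=1·1, αω(v)=0·1, βω(u)=18·0; sum ≡ 1  ⇒  -1.
(a,b)_11: α=0, u≡3; β=1, v≡5 (mod 11); (3|11)=+1, (5|11)=+1; sign (−1)^0·+1^1·+1^0 = +1.
(a,b)_17: α=1, u≡5; β=0, v≡15 (mod 17); (5|17)=-1, (15|17)=+1; sign (−1)^0·-1^0·+1^1 = +1.
(a,b)_23: α=0, u≡19; β=1, v≡6 (mod 23); (19|23)=-1, (6|23)=+1; sign (−1)^0·-1^1·+1^0 = -1.
(a,b)_19: α=0, u≡17; β=1, v≡15 (mod 19); (17|19)=+1, (15|19)=-1; sign (−1)^0·+1^1·-1^0 = +1.
(a,b)_13: α=1, u≡12; β=1, v≡10 (mod 13); (12|13)=+1, (10|13)=+1; sign (−1)^0·+1^1·+1^1 = +1.
|Ram(663, 62491)| = 2, even; anisotropic at {2, 23}.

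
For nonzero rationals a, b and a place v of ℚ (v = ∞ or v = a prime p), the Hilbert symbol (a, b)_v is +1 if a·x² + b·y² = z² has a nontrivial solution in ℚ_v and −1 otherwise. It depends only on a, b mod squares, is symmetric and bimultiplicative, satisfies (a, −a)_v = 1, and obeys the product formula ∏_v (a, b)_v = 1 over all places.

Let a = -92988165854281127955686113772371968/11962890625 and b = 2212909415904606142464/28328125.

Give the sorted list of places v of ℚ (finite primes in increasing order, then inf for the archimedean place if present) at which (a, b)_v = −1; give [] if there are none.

[2, 13, 37, 43]

(a, b) ≡ (-12857, 20683) mod (ℚ^×)²; places V = {2, 3, 5, 7, 13, 23, 31, 37, 43, ∞}.
(a,b)_23: α=3, u≡18; β=2, v≡4 (mod 23); (18|23)=+1, (4|23)=+1; sign (−1)^0·+1^2·+1^3 = +1.
(a,b)_31: α=4, u≡14; β=2, v≡27 (mod 31); (14|31)=+1, (27|31)=-1; sign (−1)^0·+1^2·-1^4 = +1.
(a,b)_37: α=0, u≡32; β=-1, v≡26 (mod 37); (32|37)=-1, (26|37)=+1; sign (−1)^0·-1^-1·+1^0 = -1.
(a,b)_∞: sgn(-12857)=−, sgn(20683)=+, so +1.
(a,b)_5: α=-12, u≡3; β=-6, v≡3 (mod 5); (3|5)=-1, (3|5)=-1; sign (−1)^0·-1^-6·-1^-12 = +1.
(a,b)_13: α=9, u≡9; β=5, v≡11 (mod 13); (9|13)=+1, (11|13)=-1; sign (−1)^0·+1^5·-1^9 = -1.
(a,b)_2: α=16, β=14; u≡7, v≡3 (mod 8); ε(u)ε(v)=1·1, αω(v)=16·1, βω(u)=14·0; sum ≡ 1  ⇒  -1.
(a,b)_43: α=5, u≡12; β=3, v≡7 (mod 43); (12|43)=-1, (7|43)=-1; sign (−1)^1·-1^3·-1^5 = -1.
(a,b)_7: α=-2, u≡4; β=-2, v≡3 (mod 7); (4|7)=+1, (3|7)=-1; sign (−1)^0·+1^-2·-1^-2 = +1.
(a,b)_3: α=4, u≡1; β=2, v≡1 (mod 3); (1|3)=+1, (1|3)=+1; sign (−1)^0·+1^2·+1^4 = +1.
(-12857, 20683 / ℚ) ramifies at {2, 13, 37, 43}: a division algebra.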